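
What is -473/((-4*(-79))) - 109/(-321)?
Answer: -117389/101436 ≈ -1.1573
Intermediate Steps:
-473/((-4*(-79))) - 109/(-321) = -473/316 - 109*(-1/321) = -473*1/316 + 109/321 = -473/316 + 109/321 = -117389/101436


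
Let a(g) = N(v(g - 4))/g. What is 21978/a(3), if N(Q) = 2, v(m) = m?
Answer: 32967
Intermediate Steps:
a(g) = 2/g
21978/a(3) = 21978/((2/3)) = 21978/((2*(⅓))) = 21978/(⅔) = 21978*(3/2) = 32967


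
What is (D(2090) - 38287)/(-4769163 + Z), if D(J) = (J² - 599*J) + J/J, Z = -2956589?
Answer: -384738/965719 ≈ -0.39840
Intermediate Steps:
D(J) = 1 + J² - 599*J (D(J) = (J² - 599*J) + 1 = 1 + J² - 599*J)
(D(2090) - 38287)/(-4769163 + Z) = ((1 + 2090² - 599*2090) - 38287)/(-4769163 - 2956589) = ((1 + 4368100 - 1251910) - 38287)/(-7725752) = (3116191 - 38287)*(-1/7725752) = 3077904*(-1/7725752) = -384738/965719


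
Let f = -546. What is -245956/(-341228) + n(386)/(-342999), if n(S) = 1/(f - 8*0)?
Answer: 500674063231/694612076886 ≈ 0.72080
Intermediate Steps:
n(S) = -1/546 (n(S) = 1/(-546 - 8*0) = 1/(-546 + 0) = 1/(-546) = -1/546)
-245956/(-341228) + n(386)/(-342999) = -245956/(-341228) - 1/546/(-342999) = -245956*(-1/341228) - 1/546*(-1/342999) = 61489/85307 + 1/187277454 = 500674063231/694612076886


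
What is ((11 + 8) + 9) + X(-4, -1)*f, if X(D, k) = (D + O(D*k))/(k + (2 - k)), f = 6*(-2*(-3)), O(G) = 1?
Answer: -26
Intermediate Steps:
f = 36 (f = 6*6 = 36)
X(D, k) = 1/2 + D/2 (X(D, k) = (D + 1)/(k + (2 - k)) = (1 + D)/2 = (1 + D)*(1/2) = 1/2 + D/2)
((11 + 8) + 9) + X(-4, -1)*f = ((11 + 8) + 9) + (1/2 + (1/2)*(-4))*36 = (19 + 9) + (1/2 - 2)*36 = 28 - 3/2*36 = 28 - 54 = -26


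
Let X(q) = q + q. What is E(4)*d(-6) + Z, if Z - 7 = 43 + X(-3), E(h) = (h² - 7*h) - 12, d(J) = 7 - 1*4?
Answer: -28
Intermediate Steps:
d(J) = 3 (d(J) = 7 - 4 = 3)
X(q) = 2*q
E(h) = -12 + h² - 7*h
Z = 44 (Z = 7 + (43 + 2*(-3)) = 7 + (43 - 6) = 7 + 37 = 44)
E(4)*d(-6) + Z = (-12 + 4² - 7*4)*3 + 44 = (-12 + 16 - 28)*3 + 44 = -24*3 + 44 = -72 + 44 = -28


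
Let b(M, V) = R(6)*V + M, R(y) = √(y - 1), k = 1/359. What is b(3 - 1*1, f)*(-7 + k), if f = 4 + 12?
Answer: -5024/359 - 40192*√5/359 ≈ -264.33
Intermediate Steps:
k = 1/359 ≈ 0.0027855
f = 16
R(y) = √(-1 + y)
b(M, V) = M + V*√5 (b(M, V) = √(-1 + 6)*V + M = √5*V + M = V*√5 + M = M + V*√5)
b(3 - 1*1, f)*(-7 + k) = ((3 - 1*1) + 16*√5)*(-7 + 1/359) = ((3 - 1) + 16*√5)*(-2512/359) = (2 + 16*√5)*(-2512/359) = -5024/359 - 40192*√5/359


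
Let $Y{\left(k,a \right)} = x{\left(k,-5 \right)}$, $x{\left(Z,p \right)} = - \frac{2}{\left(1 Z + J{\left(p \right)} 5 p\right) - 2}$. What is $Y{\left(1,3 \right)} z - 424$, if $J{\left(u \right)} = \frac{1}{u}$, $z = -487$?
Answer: $- \frac{361}{2} \approx -180.5$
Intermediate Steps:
$x{\left(Z,p \right)} = - \frac{2}{3 + Z}$ ($x{\left(Z,p \right)} = - \frac{2}{\left(1 Z + \frac{1}{p} 5 p\right) - 2} = - \frac{2}{\left(Z + \frac{5}{p} p\right) - 2} = - \frac{2}{\left(Z + 5\right) - 2} = - \frac{2}{\left(5 + Z\right) - 2} = - \frac{2}{3 + Z}$)
$Y{\left(k,a \right)} = - \frac{2}{3 + k}$
$Y{\left(1,3 \right)} z - 424 = - \frac{2}{3 + 1} \left(-487\right) - 424 = - \frac{2}{4} \left(-487\right) - 424 = \left(-2\right) \frac{1}{4} \left(-487\right) - 424 = \left(- \frac{1}{2}\right) \left(-487\right) - 424 = \frac{487}{2} - 424 = - \frac{361}{2}$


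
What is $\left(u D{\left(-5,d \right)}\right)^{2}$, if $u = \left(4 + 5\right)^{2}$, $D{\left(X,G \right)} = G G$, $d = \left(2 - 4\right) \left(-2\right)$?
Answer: $1679616$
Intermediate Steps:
$d = 4$ ($d = \left(-2\right) \left(-2\right) = 4$)
$D{\left(X,G \right)} = G^{2}$
$u = 81$ ($u = 9^{2} = 81$)
$\left(u D{\left(-5,d \right)}\right)^{2} = \left(81 \cdot 4^{2}\right)^{2} = \left(81 \cdot 16\right)^{2} = 1296^{2} = 1679616$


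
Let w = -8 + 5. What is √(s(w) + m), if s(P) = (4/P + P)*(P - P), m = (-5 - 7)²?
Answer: 12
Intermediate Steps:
m = 144 (m = (-12)² = 144)
w = -3
s(P) = 0 (s(P) = (P + 4/P)*0 = 0)
√(s(w) + m) = √(0 + 144) = √144 = 12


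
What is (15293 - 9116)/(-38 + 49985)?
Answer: 2059/16649 ≈ 0.12367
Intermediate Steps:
(15293 - 9116)/(-38 + 49985) = 6177/49947 = 6177*(1/49947) = 2059/16649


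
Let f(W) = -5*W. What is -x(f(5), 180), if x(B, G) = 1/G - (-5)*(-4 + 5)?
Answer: -901/180 ≈ -5.0056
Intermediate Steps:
x(B, G) = 5 + 1/G (x(B, G) = 1/G - (-5) = 1/G - 1*(-5) = 1/G + 5 = 5 + 1/G)
-x(f(5), 180) = -(5 + 1/180) = -1*901/180 = -901/180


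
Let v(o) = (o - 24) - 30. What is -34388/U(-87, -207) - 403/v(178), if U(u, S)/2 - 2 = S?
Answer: 66111/820 ≈ 80.623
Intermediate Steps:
U(u, S) = 4 + 2*S
v(o) = -54 + o (v(o) = (-24 + o) - 30 = -54 + o)
-34388/U(-87, -207) - 403/v(178) = -34388/(4 + 2*(-207)) - 403/(-54 + 178) = -34388/(4 - 414) - 403/124 = -34388/(-410) - 403*1/124 = -34388*(-1/410) - 13/4 = 17194/205 - 13/4 = 66111/820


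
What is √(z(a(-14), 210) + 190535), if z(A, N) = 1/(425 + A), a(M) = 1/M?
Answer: √749238693869/1983 ≈ 436.50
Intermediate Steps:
√(z(a(-14), 210) + 190535) = √(1/(425 + 1/(-14)) + 190535) = √(1/(425 - 1/14) + 190535) = √(1/(5949/14) + 190535) = √(14/5949 + 190535) = √(1133492729/5949) = √749238693869/1983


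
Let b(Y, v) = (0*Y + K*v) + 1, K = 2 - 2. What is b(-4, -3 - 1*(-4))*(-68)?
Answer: -68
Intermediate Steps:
K = 0
b(Y, v) = 1 (b(Y, v) = (0*Y + 0*v) + 1 = (0 + 0) + 1 = 0 + 1 = 1)
b(-4, -3 - 1*(-4))*(-68) = 1*(-68) = -68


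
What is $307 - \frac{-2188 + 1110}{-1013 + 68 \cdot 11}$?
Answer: $\frac{80277}{265} \approx 302.93$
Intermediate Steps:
$307 - \frac{-2188 + 1110}{-1013 + 68 \cdot 11} = 307 - - \frac{1078}{-1013 + 748} = 307 - - \frac{1078}{-265} = 307 - \left(-1078\right) \left(- \frac{1}{265}\right) = 307 - \frac{1078}{265} = \frac{80277}{265}$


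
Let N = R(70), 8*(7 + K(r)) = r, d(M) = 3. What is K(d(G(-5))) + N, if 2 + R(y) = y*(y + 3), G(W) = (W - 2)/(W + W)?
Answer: 40811/8 ≈ 5101.4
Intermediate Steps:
G(W) = (-2 + W)/(2*W) (G(W) = (-2 + W)/((2*W)) = (-2 + W)*(1/(2*W)) = (-2 + W)/(2*W))
K(r) = -7 + r/8
R(y) = -2 + y*(3 + y) (R(y) = -2 + y*(y + 3) = -2 + y*(3 + y))
N = 5108 (N = -2 + 70**2 + 3*70 = -2 + 4900 + 210 = 5108)
K(d(G(-5))) + N = (-7 + (1/8)*3) + 5108 = (-7 + 3/8) + 5108 = -53/8 + 5108 = 40811/8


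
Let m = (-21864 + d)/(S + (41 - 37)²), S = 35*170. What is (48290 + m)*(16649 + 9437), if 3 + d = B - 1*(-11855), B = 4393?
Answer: 3757590751403/2983 ≈ 1.2597e+9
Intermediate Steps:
d = 16245 (d = -3 + (4393 - 1*(-11855)) = -3 + (4393 + 11855) = -3 + 16248 = 16245)
S = 5950
m = -5619/5966 (m = (-21864 + 16245)/(5950 + (41 - 37)²) = -5619/(5950 + 4²) = -5619/(5950 + 16) = -5619/5966 ≈ -0.94184)
(48290 + m)*(16649 + 9437) = (48290 - 5619/5966)*(16649 + 9437) = (288092521/5966)*26086 = 3757590751403/2983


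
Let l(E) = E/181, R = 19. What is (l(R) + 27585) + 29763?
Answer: 10380007/181 ≈ 57348.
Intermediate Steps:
l(E) = E/181 (l(E) = E*(1/181) = E/181)
(l(R) + 27585) + 29763 = ((1/181)*19 + 27585) + 29763 = (19/181 + 27585) + 29763 = 4992904/181 + 29763 = 10380007/181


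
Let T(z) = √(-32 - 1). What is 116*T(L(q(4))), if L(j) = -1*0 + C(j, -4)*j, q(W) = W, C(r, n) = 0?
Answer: 116*I*√33 ≈ 666.37*I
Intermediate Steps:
L(j) = 0 (L(j) = -1*0 + 0*j = 0 + 0 = 0)
T(z) = I*√33 (T(z) = √(-33) = I*√33)
116*T(L(q(4))) = 116*(I*√33) = 116*I*√33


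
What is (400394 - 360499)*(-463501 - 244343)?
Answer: -28239436380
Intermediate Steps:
(400394 - 360499)*(-463501 - 244343) = 39895*(-707844) = -28239436380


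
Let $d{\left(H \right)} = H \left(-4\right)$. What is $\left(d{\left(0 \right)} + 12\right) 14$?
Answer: $168$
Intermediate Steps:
$d{\left(H \right)} = - 4 H$
$\left(d{\left(0 \right)} + 12\right) 14 = \left(\left(-4\right) 0 + 12\right) 14 = \left(0 + 12\right) 14 = 12 \cdot 14 = 168$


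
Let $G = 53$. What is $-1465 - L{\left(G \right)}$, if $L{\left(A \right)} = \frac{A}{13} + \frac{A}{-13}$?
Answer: $-1465$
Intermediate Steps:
$L{\left(A \right)} = 0$ ($L{\left(A \right)} = A \frac{1}{13} + A \left(- \frac{1}{13}\right) = \frac{A}{13} - \frac{A}{13} = 0$)
$-1465 - L{\left(G \right)} = -1465 - 0 = -1465 + 0 = -1465$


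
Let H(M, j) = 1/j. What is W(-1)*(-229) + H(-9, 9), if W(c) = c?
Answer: 2062/9 ≈ 229.11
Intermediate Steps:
W(-1)*(-229) + H(-9, 9) = -1*(-229) + 1/9 = 229 + ⅑ = 2062/9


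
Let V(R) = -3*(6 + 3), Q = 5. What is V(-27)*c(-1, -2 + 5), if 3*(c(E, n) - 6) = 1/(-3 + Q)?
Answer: -333/2 ≈ -166.50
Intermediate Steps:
c(E, n) = 37/6 (c(E, n) = 6 + 1/(3*(-3 + 5)) = 6 + (⅓)/2 = 6 + (⅓)*(½) = 6 + ⅙ = 37/6)
V(R) = -27 (V(R) = -3*9 = -27)
V(-27)*c(-1, -2 + 5) = -27*37/6 = -333/2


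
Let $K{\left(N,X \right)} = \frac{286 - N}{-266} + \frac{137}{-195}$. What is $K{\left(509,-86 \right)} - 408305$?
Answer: $- \frac{21178773307}{51870} \approx -4.0831 \cdot 10^{5}$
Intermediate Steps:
$K{\left(N,X \right)} = - \frac{46106}{25935} + \frac{N}{266}$ ($K{\left(N,X \right)} = \left(286 - N\right) \left(- \frac{1}{266}\right) + 137 \left(- \frac{1}{195}\right) = \left(- \frac{143}{133} + \frac{N}{266}\right) - \frac{137}{195} = - \frac{46106}{25935} + \frac{N}{266}$)
$K{\left(509,-86 \right)} - 408305 = \left(- \frac{46106}{25935} + \frac{1}{266} \cdot 509\right) - 408305 = \left(- \frac{46106}{25935} + \frac{509}{266}\right) - 408305 = \frac{7043}{51870} - 408305 = - \frac{21178773307}{51870}$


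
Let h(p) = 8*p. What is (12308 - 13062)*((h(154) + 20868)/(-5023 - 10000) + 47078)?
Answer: -533251943276/15023 ≈ -3.5496e+7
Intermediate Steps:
(12308 - 13062)*((h(154) + 20868)/(-5023 - 10000) + 47078) = (12308 - 13062)*((8*154 + 20868)/(-5023 - 10000) + 47078) = -754*((1232 + 20868)/(-15023) + 47078) = -754*(22100*(-1/15023) + 47078) = -754*(-22100/15023 + 47078) = -754*707230694/15023 = -533251943276/15023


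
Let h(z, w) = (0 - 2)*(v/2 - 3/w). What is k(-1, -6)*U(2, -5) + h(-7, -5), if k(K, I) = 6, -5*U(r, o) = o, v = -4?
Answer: 44/5 ≈ 8.8000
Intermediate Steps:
U(r, o) = -o/5
h(z, w) = 4 + 6/w (h(z, w) = (0 - 2)*(-4/2 - 3/w) = -2*(-4*1/2 - 3/w) = -2*(-2 - 3/w) = 4 + 6/w)
k(-1, -6)*U(2, -5) + h(-7, -5) = 6*(-1/5*(-5)) + (4 + 6/(-5)) = 6*1 + (4 + 6*(-1/5)) = 6 + (4 - 6/5) = 6 + 14/5 = 44/5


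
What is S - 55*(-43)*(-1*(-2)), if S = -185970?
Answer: -181240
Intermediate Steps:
S - 55*(-43)*(-1*(-2)) = -185970 - 55*(-43)*(-1*(-2)) = -185970 - (-2365)*2 = -185970 - 1*(-4730) = -185970 + 4730 = -181240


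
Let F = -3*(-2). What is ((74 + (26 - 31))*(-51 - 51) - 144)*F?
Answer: -43092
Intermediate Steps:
F = 6
((74 + (26 - 31))*(-51 - 51) - 144)*F = ((74 + (26 - 31))*(-51 - 51) - 144)*6 = ((74 - 5)*(-102) - 144)*6 = (69*(-102) - 144)*6 = (-7038 - 144)*6 = -7182*6 = -43092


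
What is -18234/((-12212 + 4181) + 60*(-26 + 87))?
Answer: 6078/1457 ≈ 4.1716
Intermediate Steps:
-18234/((-12212 + 4181) + 60*(-26 + 87)) = -18234/(-8031 + 60*61) = -18234/(-8031 + 3660) = -18234/(-4371) = -18234*(-1/4371) = 6078/1457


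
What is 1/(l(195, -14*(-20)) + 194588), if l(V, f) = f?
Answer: 1/194868 ≈ 5.1317e-6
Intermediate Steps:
1/(l(195, -14*(-20)) + 194588) = 1/(-14*(-20) + 194588) = 1/(280 + 194588) = 1/194868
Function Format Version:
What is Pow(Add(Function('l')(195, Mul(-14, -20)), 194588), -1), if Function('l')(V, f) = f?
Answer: Rational(1, 194868) ≈ 5.1317e-6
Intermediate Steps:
Pow(Add(Function('l')(195, Mul(-14, -20)), 194588), -1) = Pow(Add(Mul(-14, -20), 194588), -1) = Pow(Add(280, 194588), -1) = Pow(194868, -1) = Rational(1, 194868)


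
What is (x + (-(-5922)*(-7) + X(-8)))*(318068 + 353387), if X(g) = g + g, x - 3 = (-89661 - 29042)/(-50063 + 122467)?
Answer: -87653936058035/3148 ≈ -2.7844e+10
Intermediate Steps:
x = 4283/3148 (x = 3 + (-89661 - 29042)/(-50063 + 122467) = 3 - 118703/72404 = 3 - 118703*1/72404 = 3 - 5161/3148 = 4283/3148 ≈ 1.3605)
X(g) = 2*g
(x + (-(-5922)*(-7) + X(-8)))*(318068 + 353387) = (4283/3148 + (-(-5922)*(-7) + 2*(-8)))*(318068 + 353387) = (4283/3148 + (-329*126 - 16))*671455 = (4283/3148 + (-41454 - 16))*671455 = (4283/3148 - 41470)*671455 = -130543277/3148*671455 = -87653936058035/3148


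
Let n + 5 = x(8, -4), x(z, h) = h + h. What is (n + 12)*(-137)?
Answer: 137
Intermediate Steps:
x(z, h) = 2*h
n = -13 (n = -5 + 2*(-4) = -5 - 8 = -13)
(n + 12)*(-137) = (-13 + 12)*(-137) = -1*(-137) = 137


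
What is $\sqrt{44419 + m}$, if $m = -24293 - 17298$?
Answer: $2 \sqrt{707} \approx 53.179$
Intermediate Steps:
$m = -41591$
$\sqrt{44419 + m} = \sqrt{44419 - 41591} = \sqrt{2828} = 2 \sqrt{707}$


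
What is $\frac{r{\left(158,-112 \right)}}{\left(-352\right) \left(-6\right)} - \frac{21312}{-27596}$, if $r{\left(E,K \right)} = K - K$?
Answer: $\frac{5328}{6899} \approx 0.77229$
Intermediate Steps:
$r{\left(E,K \right)} = 0$
$\frac{r{\left(158,-112 \right)}}{\left(-352\right) \left(-6\right)} - \frac{21312}{-27596} = \frac{0}{\left(-352\right) \left(-6\right)} - \frac{21312}{-27596} = \frac{0}{2112} - - \frac{5328}{6899} = 0 \cdot \frac{1}{2112} + \frac{5328}{6899} = 0 + \frac{5328}{6899} = \frac{5328}{6899}$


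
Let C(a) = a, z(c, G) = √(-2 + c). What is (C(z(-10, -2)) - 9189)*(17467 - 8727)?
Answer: -80311860 + 17480*I*√3 ≈ -8.0312e+7 + 30276.0*I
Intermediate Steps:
(C(z(-10, -2)) - 9189)*(17467 - 8727) = (√(-2 - 10) - 9189)*(17467 - 8727) = (√(-12) - 9189)*8740 = (2*I*√3 - 9189)*8740 = (-9189 + 2*I*√3)*8740 = -80311860 + 17480*I*√3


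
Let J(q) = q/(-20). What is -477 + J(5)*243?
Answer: -2151/4 ≈ -537.75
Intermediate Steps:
J(q) = -q/20 (J(q) = q*(-1/20) = -q/20)
-477 + J(5)*243 = -477 - 1/20*5*243 = -477 - 1/4*243 = -477 - 243/4 = -2151/4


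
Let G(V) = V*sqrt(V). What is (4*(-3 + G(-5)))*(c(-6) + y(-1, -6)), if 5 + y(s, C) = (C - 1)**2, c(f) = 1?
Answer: -540 - 900*I*sqrt(5) ≈ -540.0 - 2012.5*I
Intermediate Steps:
G(V) = V**(3/2)
y(s, C) = -5 + (-1 + C)**2 (y(s, C) = -5 + (C - 1)**2 = -5 + (-1 + C)**2)
(4*(-3 + G(-5)))*(c(-6) + y(-1, -6)) = (4*(-3 + (-5)**(3/2)))*(1 + (-5 + (-1 - 6)**2)) = (4*(-3 - 5*I*sqrt(5)))*(1 + (-5 + (-7)**2)) = (-12 - 20*I*sqrt(5))*(1 + (-5 + 49)) = (-12 - 20*I*sqrt(5))*(1 + 44) = (-12 - 20*I*sqrt(5))*45 = -540 - 900*I*sqrt(5)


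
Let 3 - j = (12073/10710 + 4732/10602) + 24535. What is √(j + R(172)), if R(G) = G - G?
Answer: I*√108474544355591470/2102730 ≈ 156.63*I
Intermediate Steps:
R(G) = 0
j = -154762443617/6308190 (j = 3 - ((12073/10710 + 4732/10602) + 24535) = 3 - ((12073*(1/10710) + 4732*(1/10602)) + 24535) = 3 - ((12073/10710 + 2366/5301) + 24535) = 3 - (9926537/6308190 + 24535) = 3 - 1*154781368187/6308190 = 3 - 154781368187/6308190 = -154762443617/6308190 ≈ -24534.)
√(j + R(172)) = √(-154762443617/6308190 + 0) = √(-154762443617/6308190) = I*√108474544355591470/2102730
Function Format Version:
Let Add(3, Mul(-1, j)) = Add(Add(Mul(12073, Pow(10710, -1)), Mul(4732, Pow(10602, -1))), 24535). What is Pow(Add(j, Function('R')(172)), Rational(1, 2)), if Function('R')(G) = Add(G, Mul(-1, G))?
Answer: Mul(Rational(1, 2102730), I, Pow(108474544355591470, Rational(1, 2))) ≈ Mul(156.63, I)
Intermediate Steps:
Function('R')(G) = 0
j = Rational(-154762443617, 6308190) (j = Add(3, Mul(-1, Add(Add(Mul(12073, Pow(10710, -1)), Mul(4732, Pow(10602, -1))), 24535))) = Add(3, Mul(-1, Add(Add(Mul(12073, Rational(1, 10710)), Mul(4732, Rational(1, 10602))), 24535))) = Add(3, Mul(-1, Add(Add(Rational(12073, 10710), Rational(2366, 5301)), 24535))) = Add(3, Mul(-1, Add(Rational(9926537, 6308190), 24535))) = Add(3, Mul(-1, Rational(154781368187, 6308190))) = Add(3, Rational(-154781368187, 6308190)) = Rational(-154762443617, 6308190) ≈ -24534.)
Pow(Add(j, Function('R')(172)), Rational(1, 2)) = Pow(Add(Rational(-154762443617, 6308190), 0), Rational(1, 2)) = Pow(Rational(-154762443617, 6308190), Rational(1, 2)) = Mul(Rational(1, 2102730), I, Pow(108474544355591470, Rational(1, 2)))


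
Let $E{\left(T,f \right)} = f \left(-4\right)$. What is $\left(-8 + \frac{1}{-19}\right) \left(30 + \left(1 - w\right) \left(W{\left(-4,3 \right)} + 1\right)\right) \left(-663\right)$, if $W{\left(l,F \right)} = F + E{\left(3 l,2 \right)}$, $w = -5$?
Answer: $\frac{608634}{19} \approx 32033.0$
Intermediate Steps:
$E{\left(T,f \right)} = - 4 f$
$W{\left(l,F \right)} = -8 + F$ ($W{\left(l,F \right)} = F - 8 = -8 + F$)
$\left(-8 + \frac{1}{-19}\right) \left(30 + \left(1 - w\right) \left(W{\left(-4,3 \right)} + 1\right)\right) \left(-663\right) = \left(-8 + \frac{1}{-19}\right) \left(30 + \left(1 - -5\right) \left(\left(-8 + 3\right) + 1\right)\right) \left(-663\right) = \left(-8 - \frac{1}{19}\right) \left(30 + \left(1 + 5\right) \left(-5 + 1\right)\right) \left(-663\right) = - \frac{153 \left(30 + 6 \left(-4\right)\right)}{19} \left(-663\right) = - \frac{153 \left(30 - 24\right)}{19} \left(-663\right) = \left(- \frac{153}{19}\right) 6 \left(-663\right) = \left(- \frac{918}{19}\right) \left(-663\right) = \frac{608634}{19}$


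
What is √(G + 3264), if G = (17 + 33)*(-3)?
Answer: 3*√346 ≈ 55.803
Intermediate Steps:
G = -150 (G = 50*(-3) = -150)
√(G + 3264) = √(-150 + 3264) = √3114 = 3*√346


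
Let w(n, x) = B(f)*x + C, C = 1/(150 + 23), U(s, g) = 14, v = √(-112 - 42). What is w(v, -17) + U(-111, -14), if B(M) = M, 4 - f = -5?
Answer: -24046/173 ≈ -138.99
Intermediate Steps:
f = 9 (f = 4 - 1*(-5) = 4 + 5 = 9)
v = I*√154 (v = √(-154) = I*√154 ≈ 12.41*I)
C = 1/173 ≈ 0.0057803
w(n, x) = 1/173 + 9*x (w(n, x) = 9*x + 1/173 = 1/173 + 9*x)
w(v, -17) + U(-111, -14) = (1/173 + 9*(-17)) + 14 = (1/173 - 153) + 14 = -26468/173 + 14 = -24046/173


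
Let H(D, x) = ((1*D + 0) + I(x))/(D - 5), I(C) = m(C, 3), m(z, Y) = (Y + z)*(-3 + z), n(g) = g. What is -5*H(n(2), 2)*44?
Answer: -220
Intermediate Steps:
m(z, Y) = (-3 + z)*(Y + z)
I(C) = -9 + C² (I(C) = C² - 3*3 - 3*C + 3*C = C² - 9 - 3*C + 3*C = -9 + C²)
H(D, x) = (-9 + D + x²)/(-5 + D) (H(D, x) = ((1*D + 0) + (-9 + x²))/(D - 5) = ((D + 0) + (-9 + x²))/(-5 + D) = (D + (-9 + x²))/(-5 + D) = (-9 + D + x²)/(-5 + D))
-5*H(n(2), 2)*44 = -5*(-9 + 2 + 2²)/(-5 + 2)*44 = -5*(-9 + 2 + 4)/(-3)*44 = -(-5)*(-3)/3*44 = -5*1*44 = -5*44 = -220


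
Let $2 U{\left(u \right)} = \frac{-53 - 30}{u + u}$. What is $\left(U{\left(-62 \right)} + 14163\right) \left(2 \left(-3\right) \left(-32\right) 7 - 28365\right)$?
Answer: $- \frac{94911451647}{248} \approx -3.8271 \cdot 10^{8}$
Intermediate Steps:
$U{\left(u \right)} = - \frac{83}{4 u}$ ($U{\left(u \right)} = \frac{\left(-53 - 30\right) \frac{1}{u + u}}{2} = \frac{\left(-83\right) \frac{1}{2 u}}{2} = \frac{\left(- \frac{83}{2}\right) \frac{1}{u}}{2} = - \frac{83}{4 u}$)
$\left(U{\left(-62 \right)} + 14163\right) \left(2 \left(-3\right) \left(-32\right) 7 - 28365\right) = \left(- \frac{83}{4 \left(-62\right)} + 14163\right) \left(2 \left(-3\right) \left(-32\right) 7 - 28365\right) = \left(\left(- \frac{83}{4}\right) \left(- \frac{1}{62}\right) + 14163\right) \left(\left(-6\right) \left(-32\right) 7 - 28365\right) = \left(\frac{83}{248} + 14163\right) \left(192 \cdot 7 - 28365\right) = \frac{3512507 \left(1344 - 28365\right)}{248} = \frac{3512507}{248} \left(-27021\right) = - \frac{94911451647}{248}$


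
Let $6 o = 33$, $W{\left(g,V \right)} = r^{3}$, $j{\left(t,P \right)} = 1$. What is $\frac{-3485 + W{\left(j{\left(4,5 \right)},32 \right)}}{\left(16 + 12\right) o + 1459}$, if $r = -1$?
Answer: $- \frac{3486}{1613} \approx -2.1612$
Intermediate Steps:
$W{\left(g,V \right)} = -1$ ($W{\left(g,V \right)} = \left(-1\right)^{3} = -1$)
$o = \frac{11}{2}$ ($o = \frac{1}{6} \cdot 33 = \frac{11}{2} \approx 5.5$)
$\frac{-3485 + W{\left(j{\left(4,5 \right)},32 \right)}}{\left(16 + 12\right) o + 1459} = \frac{-3485 - 1}{\left(16 + 12\right) \frac{11}{2} + 1459} = - \frac{3486}{28 \cdot \frac{11}{2} + 1459} = - \frac{3486}{154 + 1459} = - \frac{3486}{1613}$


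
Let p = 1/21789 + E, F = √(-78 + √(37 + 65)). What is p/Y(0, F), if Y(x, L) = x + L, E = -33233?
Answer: 724113836*I/(21789*√(78 - √102)) ≈ 4033.0*I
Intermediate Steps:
F = √(-78 + √102) ≈ 8.2402*I
Y(x, L) = L + x
p = -724113836/21789 (p = 1/21789 - 33233 = -724113836/21789 ≈ -33233.)
p/Y(0, F) = -724113836/(21789*(√(-78 + √102) + 0)) = -724113836/(21789*√(-78 + √102))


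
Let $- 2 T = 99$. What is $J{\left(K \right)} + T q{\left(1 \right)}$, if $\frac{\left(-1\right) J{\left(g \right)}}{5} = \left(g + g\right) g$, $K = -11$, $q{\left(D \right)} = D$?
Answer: $- \frac{2519}{2} \approx -1259.5$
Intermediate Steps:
$T = - \frac{99}{2}$ ($T = \left(- \frac{1}{2}\right) 99 = - \frac{99}{2} \approx -49.5$)
$J{\left(g \right)} = - 10 g^{2}$ ($J{\left(g \right)} = - 5 \left(g + g\right) g = - 5 \cdot 2 g g = - 5 \cdot 2 g^{2} = - 10 g^{2}$)
$J{\left(K \right)} + T q{\left(1 \right)} = - 10 \left(-11\right)^{2} - \frac{99}{2} = \left(-10\right) 121 - \frac{99}{2} = -1210 - \frac{99}{2} = - \frac{2519}{2}$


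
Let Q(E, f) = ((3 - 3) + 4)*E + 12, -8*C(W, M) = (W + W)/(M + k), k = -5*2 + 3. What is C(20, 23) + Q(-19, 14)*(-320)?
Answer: 327675/16 ≈ 20480.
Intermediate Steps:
k = -7 (k = -10 + 3 = -7)
C(W, M) = -W/(4*(-7 + M)) (C(W, M) = -(W + W)/(8*(M - 7)) = -2*W/(8*(-7 + M)) = -W/(4*(-7 + M)))
Q(E, f) = 12 + 4*E (Q(E, f) = (0 + 4)*E + 12 = 4*E + 12 = 12 + 4*E)
C(20, 23) + Q(-19, 14)*(-320) = -1*20/(-28 + 4*23) + (12 + 4*(-19))*(-320) = -1*20/(-28 + 92) + (12 - 76)*(-320) = -1*20/64 - 64*(-320) = -1*20*1/64 + 20480 = -5/16 + 20480 = 327675/16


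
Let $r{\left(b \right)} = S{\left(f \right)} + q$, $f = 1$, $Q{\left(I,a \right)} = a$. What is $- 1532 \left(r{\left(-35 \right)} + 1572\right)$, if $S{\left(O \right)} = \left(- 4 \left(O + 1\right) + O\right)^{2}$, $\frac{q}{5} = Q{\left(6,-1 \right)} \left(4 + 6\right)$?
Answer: $-2406772$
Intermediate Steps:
$q = -50$ ($q = 5 \left(- (4 + 6)\right) = 5 \left(\left(-1\right) 10\right) = 5 \left(-10\right) = -50$)
$S{\left(O \right)} = \left(-4 - 3 O\right)^{2}$ ($S{\left(O \right)} = \left(- 4 \left(1 + O\right) + O\right)^{2} = \left(\left(-4 - 4 O\right) + O\right)^{2} = \left(-4 - 3 O\right)^{2}$)
$r{\left(b \right)} = -1$ ($r{\left(b \right)} = \left(4 + 3 \cdot 1\right)^{2} - 50 = \left(4 + 3\right)^{2} - 50 = 7^{2} - 50 = 49 - 50 = -1$)
$- 1532 \left(r{\left(-35 \right)} + 1572\right) = - 1532 \left(-1 + 1572\right) = \left(-1532\right) 1571 = -2406772$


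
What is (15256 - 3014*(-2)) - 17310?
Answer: 3974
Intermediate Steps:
(15256 - 3014*(-2)) - 17310 = (15256 + 6028) - 17310 = 21284 - 17310 = 3974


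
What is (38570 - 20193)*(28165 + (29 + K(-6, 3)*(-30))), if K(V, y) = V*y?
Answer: 528044718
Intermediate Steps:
(38570 - 20193)*(28165 + (29 + K(-6, 3)*(-30))) = (38570 - 20193)*(28165 + (29 - 6*3*(-30))) = 18377*(28165 + (29 - 18*(-30))) = 18377*(28165 + (29 + 540)) = 18377*(28165 + 569) = 18377*28734 = 528044718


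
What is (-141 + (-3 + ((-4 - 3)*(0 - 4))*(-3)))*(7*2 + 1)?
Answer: -3420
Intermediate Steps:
(-141 + (-3 + ((-4 - 3)*(0 - 4))*(-3)))*(7*2 + 1) = (-141 + (-3 - 7*(-4)*(-3)))*(14 + 1) = (-141 + (-3 + 28*(-3)))*15 = (-141 + (-3 - 84))*15 = (-141 - 87)*15 = -228*15 = -3420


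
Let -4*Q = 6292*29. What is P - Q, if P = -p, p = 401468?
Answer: -355851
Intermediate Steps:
P = -401468 (P = -1*401468 = -401468)
Q = -45617 (Q = -1573*29 = -¼*182468 = -45617)
P - Q = -401468 - 1*(-45617) = -401468 + 45617 = -355851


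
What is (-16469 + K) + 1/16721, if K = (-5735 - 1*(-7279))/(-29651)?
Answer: -8165263283572/495794371 ≈ -16469.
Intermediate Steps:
K = -1544/29651 (K = (-5735 + 7279)*(-1/29651) = 1544*(-1/29651) = -1544/29651 ≈ -0.052072)
(-16469 + K) + 1/16721 = (-16469 - 1544/29651) + 1/16721 = -488323863/29651 + 1/16721 = -8165263283572/495794371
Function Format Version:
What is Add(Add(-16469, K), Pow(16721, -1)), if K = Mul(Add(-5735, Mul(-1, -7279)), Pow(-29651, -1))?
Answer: Rational(-8165263283572, 495794371) ≈ -16469.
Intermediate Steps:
K = Rational(-1544, 29651) (K = Mul(Add(-5735, 7279), Rational(-1, 29651)) = Mul(1544, Rational(-1, 29651)) = Rational(-1544, 29651) ≈ -0.052072)
Add(Add(-16469, K), Pow(16721, -1)) = Add(Add(-16469, Rational(-1544, 29651)), Pow(16721, -1)) = Add(Rational(-488323863, 29651), Rational(1, 16721)) = Rational(-8165263283572, 495794371)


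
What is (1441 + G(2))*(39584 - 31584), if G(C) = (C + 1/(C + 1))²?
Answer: 104144000/9 ≈ 1.1572e+7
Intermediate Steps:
G(C) = (C + 1/(1 + C))²
(1441 + G(2))*(39584 - 31584) = (1441 + (1 + 2 + 2²)²/(1 + 2)²)*(39584 - 31584) = (1441 + (1 + 2 + 4)²/3²)*8000 = (1441 + (⅑)*7²)*8000 = (1441 + (⅑)*49)*8000 = (1441 + 49/9)*8000 = (13018/9)*8000 = 104144000/9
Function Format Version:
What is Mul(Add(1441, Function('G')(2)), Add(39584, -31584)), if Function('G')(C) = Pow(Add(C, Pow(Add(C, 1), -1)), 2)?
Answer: Rational(104144000, 9) ≈ 1.1572e+7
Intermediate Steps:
Function('G')(C) = Pow(Add(C, Pow(Add(1, C), -1)), 2)
Mul(Add(1441, Function('G')(2)), Add(39584, -31584)) = Mul(Add(1441, Mul(Pow(Add(1, 2), -2), Pow(Add(1, 2, Pow(2, 2)), 2))), Add(39584, -31584)) = Mul(Add(1441, Mul(Pow(3, -2), Pow(Add(1, 2, 4), 2))), 8000) = Mul(Add(1441, Mul(Rational(1, 9), Pow(7, 2))), 8000) = Mul(Add(1441, Mul(Rational(1, 9), 49)), 8000) = Mul(Add(1441, Rational(49, 9)), 8000) = Mul(Rational(13018, 9), 8000) = Rational(104144000, 9)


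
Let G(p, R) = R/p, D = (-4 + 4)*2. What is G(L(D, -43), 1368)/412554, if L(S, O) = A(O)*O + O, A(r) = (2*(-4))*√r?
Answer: -228/8139621661 - 1824*I*√43/8139621661 ≈ -2.8011e-8 - 1.4695e-6*I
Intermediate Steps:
A(r) = -8*√r
D = 0 (D = 0*2 = 0)
L(S, O) = O - 8*O^(3/2) (L(S, O) = (-8*√O)*O + O = -8*O^(3/2) + O = O - 8*O^(3/2))
G(L(D, -43), 1368)/412554 = (1368/(-43 - (-344)*I*√43))/412554 = (1368/(-43 - (-344)*I*√43))*(1/412554) = (1368/(-43 + 344*I*√43))*(1/412554) = 228/(68759*(-43 + 344*I*√43))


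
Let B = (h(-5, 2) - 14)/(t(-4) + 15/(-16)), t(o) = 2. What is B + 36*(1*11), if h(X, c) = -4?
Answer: 6444/17 ≈ 379.06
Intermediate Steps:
B = -288/17 (B = (-4 - 14)/(2 + 15/(-16)) = -18/(2 + 15*(-1/16)) = -18/(2 - 15/16) = -18/17/16 = -18*16/17 = -288/17 ≈ -16.941)
B + 36*(1*11) = -288/17 + 36*(1*11) = -288/17 + 36*11 = -288/17 + 396 = 6444/17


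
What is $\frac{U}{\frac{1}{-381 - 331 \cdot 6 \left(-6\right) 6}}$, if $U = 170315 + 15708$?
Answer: $13229025645$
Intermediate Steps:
$U = 186023$
$\frac{U}{\frac{1}{-381 - 331 \cdot 6 \left(-6\right) 6}} = \frac{186023}{\frac{1}{-381 - 331 \cdot 6 \left(-6\right) 6}} = \frac{186023}{\frac{1}{-381 - 331 \left(\left(-36\right) 6\right)}} = \frac{186023}{\frac{1}{-381 - -71496}} = \frac{186023}{\frac{1}{-381 + 71496}} = \frac{186023}{\frac{1}{71115}} = 186023 \frac{1}{\frac{1}{71115}} = 186023 \cdot 71115 = 13229025645$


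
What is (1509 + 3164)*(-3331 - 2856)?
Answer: -28911851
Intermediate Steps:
(1509 + 3164)*(-3331 - 2856) = 4673*(-6187) = -28911851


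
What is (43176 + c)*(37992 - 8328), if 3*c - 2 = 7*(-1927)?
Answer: 1147413408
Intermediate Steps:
c = -13487/3 (c = 2/3 + (7*(-1927))/3 = 2/3 + (1/3)*(-13489) = 2/3 - 13489/3 = -13487/3 ≈ -4495.7)
(43176 + c)*(37992 - 8328) = (43176 - 13487/3)*(37992 - 8328) = (116041/3)*29664 = 1147413408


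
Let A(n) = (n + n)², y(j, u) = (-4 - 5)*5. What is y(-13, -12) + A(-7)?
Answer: 151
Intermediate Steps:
y(j, u) = -45 (y(j, u) = -9*5 = -45)
A(n) = 4*n² (A(n) = (2*n)² = 4*n²)
y(-13, -12) + A(-7) = -45 + 4*(-7)² = -45 + 4*49 = -45 + 196 = 151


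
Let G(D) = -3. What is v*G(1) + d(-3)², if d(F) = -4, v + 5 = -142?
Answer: 457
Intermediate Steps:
v = -147 (v = -5 - 142 = -147)
v*G(1) + d(-3)² = -147*(-3) + (-4)² = 441 + 16 = 457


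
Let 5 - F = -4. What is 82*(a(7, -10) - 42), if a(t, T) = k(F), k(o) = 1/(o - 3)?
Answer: -10291/3 ≈ -3430.3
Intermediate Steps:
F = 9 (F = 5 - 1*(-4) = 5 + 4 = 9)
k(o) = 1/(-3 + o)
a(t, T) = ⅙ (a(t, T) = 1/(-3 + 9) = 1/6 = ⅙)
82*(a(7, -10) - 42) = 82*(⅙ - 42) = 82*(-251/6) = -10291/3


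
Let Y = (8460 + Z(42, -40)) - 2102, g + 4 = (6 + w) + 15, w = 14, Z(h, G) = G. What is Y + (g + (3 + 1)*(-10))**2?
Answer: 6399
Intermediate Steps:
g = 31 (g = -4 + ((6 + 14) + 15) = -4 + (20 + 15) = -4 + 35 = 31)
Y = 6318 (Y = (8460 - 40) - 2102 = 8420 - 2102 = 6318)
Y + (g + (3 + 1)*(-10))**2 = 6318 + (31 + (3 + 1)*(-10))**2 = 6318 + (31 + 4*(-10))**2 = 6318 + (31 - 40)**2 = 6318 + (-9)**2 = 6318 + 81 = 6399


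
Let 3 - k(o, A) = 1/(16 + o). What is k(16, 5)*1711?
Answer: 162545/32 ≈ 5079.5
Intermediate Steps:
k(o, A) = 3 - 1/(16 + o)
k(16, 5)*1711 = ((47 + 3*16)/(16 + 16))*1711 = ((47 + 48)/32)*1711 = ((1/32)*95)*1711 = (95/32)*1711 = 162545/32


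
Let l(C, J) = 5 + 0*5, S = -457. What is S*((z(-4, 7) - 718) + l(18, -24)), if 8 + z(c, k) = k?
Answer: 326298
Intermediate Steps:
z(c, k) = -8 + k
l(C, J) = 5 (l(C, J) = 5 + 0 = 5)
S*((z(-4, 7) - 718) + l(18, -24)) = -457*(((-8 + 7) - 718) + 5) = -457*((-1 - 718) + 5) = -457*(-719 + 5) = -457*(-714) = 326298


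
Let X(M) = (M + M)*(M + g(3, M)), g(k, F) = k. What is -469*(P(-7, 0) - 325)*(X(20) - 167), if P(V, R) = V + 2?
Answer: 116541810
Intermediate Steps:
P(V, R) = 2 + V
X(M) = 2*M*(3 + M) (X(M) = (M + M)*(M + 3) = (2*M)*(3 + M) = 2*M*(3 + M))
-469*(P(-7, 0) - 325)*(X(20) - 167) = -469*((2 - 7) - 325)*(2*20*(3 + 20) - 167) = -469*(-5 - 325)*(2*20*23 - 167) = -469*(-330*(920 - 167)) = -469*(-330*753) = -469*(-248490) = -1*(-116541810) = 116541810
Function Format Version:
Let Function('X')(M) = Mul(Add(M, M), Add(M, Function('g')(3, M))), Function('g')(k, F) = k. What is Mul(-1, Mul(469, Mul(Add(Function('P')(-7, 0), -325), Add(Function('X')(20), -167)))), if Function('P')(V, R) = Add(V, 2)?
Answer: 116541810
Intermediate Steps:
Function('P')(V, R) = Add(2, V)
Function('X')(M) = Mul(2, M, Add(3, M)) (Function('X')(M) = Mul(Add(M, M), Add(M, 3)) = Mul(Mul(2, M), Add(3, M)) = Mul(2, M, Add(3, M)))
Mul(-1, Mul(469, Mul(Add(Function('P')(-7, 0), -325), Add(Function('X')(20), -167)))) = Mul(-1, Mul(469, Mul(Add(Add(2, -7), -325), Add(Mul(2, 20, Add(3, 20)), -167)))) = Mul(-1, Mul(469, Mul(Add(-5, -325), Add(Mul(2, 20, 23), -167)))) = Mul(-1, Mul(469, Mul(-330, Add(920, -167)))) = Mul(-1, Mul(469, Mul(-330, 753))) = Mul(-1, Mul(469, -248490)) = Mul(-1, -116541810) = 116541810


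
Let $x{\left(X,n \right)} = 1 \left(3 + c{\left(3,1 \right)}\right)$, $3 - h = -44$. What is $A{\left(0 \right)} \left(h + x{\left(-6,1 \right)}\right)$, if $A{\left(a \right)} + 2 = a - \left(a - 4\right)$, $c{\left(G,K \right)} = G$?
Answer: $106$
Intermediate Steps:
$h = 47$ ($h = 3 - -44 = 3 + 44 = 47$)
$x{\left(X,n \right)} = 6$ ($x{\left(X,n \right)} = 1 \left(3 + 3\right) = 1 \cdot 6 = 6$)
$A{\left(a \right)} = 2$ ($A{\left(a \right)} = -2 + \left(a - \left(a - 4\right)\right) = -2 + \left(a - \left(-4 + a\right)\right) = -2 + 4 = 2$)
$A{\left(0 \right)} \left(h + x{\left(-6,1 \right)}\right) = 2 \left(47 + 6\right) = 2 \cdot 53 = 106$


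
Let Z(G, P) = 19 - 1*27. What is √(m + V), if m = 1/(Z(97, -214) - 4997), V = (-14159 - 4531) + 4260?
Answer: I*√361471865755/5005 ≈ 120.13*I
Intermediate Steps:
Z(G, P) = -8 (Z(G, P) = 19 - 27 = -8)
V = -14430 (V = -18690 + 4260 = -14430)
m = -1/5005 (m = 1/(-8 - 4997) = 1/(-5005) = -1/5005 ≈ -0.00019980)
√(m + V) = √(-1/5005 - 14430) = √(-72222151/5005) = I*√361471865755/5005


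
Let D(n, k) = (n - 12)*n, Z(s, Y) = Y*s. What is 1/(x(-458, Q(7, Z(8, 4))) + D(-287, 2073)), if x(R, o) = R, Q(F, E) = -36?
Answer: 1/85355 ≈ 1.1716e-5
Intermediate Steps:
D(n, k) = n*(-12 + n) (D(n, k) = (-12 + n)*n = n*(-12 + n))
1/(x(-458, Q(7, Z(8, 4))) + D(-287, 2073)) = 1/(-458 - 287*(-12 - 287)) = 1/(-458 - 287*(-299)) = 1/(-458 + 85813) = 1/85355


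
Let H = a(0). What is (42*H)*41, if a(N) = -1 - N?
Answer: -1722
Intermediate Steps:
H = -1 (H = -1 - 1*0 = -1 + 0 = -1)
(42*H)*41 = (42*(-1))*41 = -42*41 = -1722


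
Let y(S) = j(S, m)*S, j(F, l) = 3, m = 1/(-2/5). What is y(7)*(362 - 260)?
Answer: 2142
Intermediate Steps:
m = -5/2 (m = 1/(-2*⅕) = 1/(-⅖) = -5/2 ≈ -2.5000)
y(S) = 3*S
y(7)*(362 - 260) = (3*7)*(362 - 260) = 21*102 = 2142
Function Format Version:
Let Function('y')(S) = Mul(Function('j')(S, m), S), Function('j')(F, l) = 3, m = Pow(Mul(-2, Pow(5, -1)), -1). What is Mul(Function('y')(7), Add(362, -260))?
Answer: 2142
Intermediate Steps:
m = Rational(-5, 2) (m = Pow(Mul(-2, Rational(1, 5)), -1) = Pow(Rational(-2, 5), -1) = Rational(-5, 2) ≈ -2.5000)
Function('y')(S) = Mul(3, S)
Mul(Function('y')(7), Add(362, -260)) = Mul(Mul(3, 7), Add(362, -260)) = Mul(21, 102) = 2142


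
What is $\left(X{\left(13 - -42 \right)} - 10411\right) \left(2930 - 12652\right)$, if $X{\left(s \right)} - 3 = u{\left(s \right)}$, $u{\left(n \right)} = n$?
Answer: $100651866$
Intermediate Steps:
$X{\left(s \right)} = 3 + s$
$\left(X{\left(13 - -42 \right)} - 10411\right) \left(2930 - 12652\right) = \left(\left(3 + \left(13 - -42\right)\right) - 10411\right) \left(2930 - 12652\right) = \left(\left(3 + \left(13 + 42\right)\right) - 10411\right) \left(-9722\right) = \left(\left(3 + 55\right) - 10411\right) \left(-9722\right) = \left(58 - 10411\right) \left(-9722\right) = \left(-10353\right) \left(-9722\right) = 100651866$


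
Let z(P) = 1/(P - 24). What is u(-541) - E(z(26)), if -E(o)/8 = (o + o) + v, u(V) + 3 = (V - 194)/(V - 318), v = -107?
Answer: -730274/859 ≈ -850.14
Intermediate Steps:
u(V) = -3 + (-194 + V)/(-318 + V) (u(V) = -3 + (V - 194)/(V - 318) = -3 + (-194 + V)/(-318 + V))
z(P) = 1/(-24 + P)
E(o) = 856 - 16*o (E(o) = -8*((o + o) - 107) = -8*(2*o - 107) = -8*(-107 + 2*o) = 856 - 16*o)
u(-541) - E(z(26)) = 2*(380 - 1*(-541))/(-318 - 541) - (856 - 16/(-24 + 26)) = 2*(380 + 541)/(-859) - (856 - 16/2) = 2*(-1/859)*921 - (856 - 16*½) = -1842/859 - (856 - 8) = -1842/859 - 1*848 = -1842/859 - 848 = -730274/859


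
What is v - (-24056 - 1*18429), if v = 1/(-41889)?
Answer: 1779654164/41889 ≈ 42485.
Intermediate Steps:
v = -1/41889 ≈ -2.3873e-5
v - (-24056 - 1*18429) = -1/41889 - (-24056 - 1*18429) = -1/41889 - (-24056 - 18429) = -1/41889 - 1*(-42485) = -1/41889 + 42485 = 1779654164/41889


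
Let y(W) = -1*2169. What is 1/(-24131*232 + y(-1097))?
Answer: -1/5600561 ≈ -1.7855e-7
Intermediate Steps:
y(W) = -2169
1/(-24131*232 + y(-1097)) = 1/(-24131*232 - 2169) = 1/(-5598392 - 2169) = 1/(-5600561) = -1/5600561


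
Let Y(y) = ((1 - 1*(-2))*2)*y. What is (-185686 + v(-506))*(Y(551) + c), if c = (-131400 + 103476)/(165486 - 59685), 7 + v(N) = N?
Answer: -21707711379406/35267 ≈ -6.1552e+8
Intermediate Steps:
v(N) = -7 + N
c = -9308/35267 (c = -27924/105801 = -27924*1/105801 = -9308/35267 ≈ -0.26393)
Y(y) = 6*y (Y(y) = ((1 + 2)*2)*y = (3*2)*y = 6*y)
(-185686 + v(-506))*(Y(551) + c) = (-185686 + (-7 - 506))*(6*551 - 9308/35267) = (-185686 - 513)*(3306 - 9308/35267) = -186199*116583394/35267 = -21707711379406/35267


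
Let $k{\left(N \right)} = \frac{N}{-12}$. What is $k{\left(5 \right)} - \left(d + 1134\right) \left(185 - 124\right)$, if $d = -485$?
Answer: $- \frac{475073}{12} \approx -39589.0$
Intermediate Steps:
$k{\left(N \right)} = - \frac{N}{12}$ ($k{\left(N \right)} = N \left(- \frac{1}{12}\right) = - \frac{N}{12}$)
$k{\left(5 \right)} - \left(d + 1134\right) \left(185 - 124\right) = \left(- \frac{1}{12}\right) 5 - \left(-485 + 1134\right) \left(185 - 124\right) = - \frac{5}{12} - 649 \cdot 61 = - \frac{5}{12} - 39589 = - \frac{475073}{12}$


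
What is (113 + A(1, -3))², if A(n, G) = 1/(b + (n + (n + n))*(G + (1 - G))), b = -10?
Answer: 624100/49 ≈ 12737.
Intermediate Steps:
A(n, G) = 1/(-10 + 3*n) (A(n, G) = 1/(-10 + (n + (n + n))*(G + (1 - G))) = 1/(-10 + (n + 2*n)*1) = 1/(-10 + (3*n)*1) = 1/(-10 + 3*n))
(113 + A(1, -3))² = (113 + 1/(-10 + 3*1))² = (113 + 1/(-10 + 3))² = (113 + 1/(-7))² = (113 - ⅐)² = (790/7)² = 624100/49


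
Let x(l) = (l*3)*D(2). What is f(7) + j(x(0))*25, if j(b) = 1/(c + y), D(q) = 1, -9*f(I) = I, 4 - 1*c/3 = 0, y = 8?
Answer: 17/36 ≈ 0.47222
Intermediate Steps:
c = 12 (c = 12 - 3*0 = 12 + 0 = 12)
f(I) = -I/9
x(l) = 3*l (x(l) = (l*3)*1 = (3*l)*1 = 3*l)
j(b) = 1/20 (j(b) = 1/(12 + 8) = 1/20)
f(7) + j(x(0))*25 = -⅑*7 + (1/20)*25 = -7/9 + 5/4 = 17/36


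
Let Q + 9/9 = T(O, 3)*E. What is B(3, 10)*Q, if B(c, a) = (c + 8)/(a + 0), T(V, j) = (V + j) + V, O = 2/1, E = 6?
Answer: 451/10 ≈ 45.100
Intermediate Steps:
O = 2 (O = 2*1 = 2)
T(V, j) = j + 2*V
B(c, a) = (8 + c)/a
Q = 41 (Q = -1 + (3 + 2*2)*6 = -1 + (3 + 4)*6 = -1 + 7*6 = -1 + 42 = 41)
B(3, 10)*Q = ((8 + 3)/10)*41 = ((⅒)*11)*41 = (11/10)*41 = 451/10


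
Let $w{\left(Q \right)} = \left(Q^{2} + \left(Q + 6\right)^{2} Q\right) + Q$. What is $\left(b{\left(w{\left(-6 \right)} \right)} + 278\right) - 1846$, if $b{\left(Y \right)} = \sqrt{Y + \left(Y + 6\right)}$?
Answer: $-1568 + \sqrt{66} \approx -1559.9$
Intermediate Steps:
$w{\left(Q \right)} = Q + Q^{2} + Q \left(6 + Q\right)^{2}$ ($w{\left(Q \right)} = \left(Q^{2} + \left(6 + Q\right)^{2} Q\right) + Q = \left(Q^{2} + Q \left(6 + Q\right)^{2}\right) + Q = Q + Q^{2} + Q \left(6 + Q\right)^{2}$)
$b{\left(Y \right)} = \sqrt{6 + 2 Y}$ ($b{\left(Y \right)} = \sqrt{Y + \left(6 + Y\right)} = \sqrt{6 + 2 Y}$)
$\left(b{\left(w{\left(-6 \right)} \right)} + 278\right) - 1846 = \left(\sqrt{6 + 2 \left(- 6 \left(1 - 6 + \left(6 - 6\right)^{2}\right)\right)} + 278\right) - 1846 = \left(\sqrt{6 + 2 \left(- 6 \left(1 - 6 + 0^{2}\right)\right)} + 278\right) - 1846 = \left(\sqrt{6 + 2 \left(- 6 \left(1 - 6 + 0\right)\right)} + 278\right) - 1846 = \left(\sqrt{6 + 2 \left(\left(-6\right) \left(-5\right)\right)} + 278\right) - 1846 = \left(\sqrt{6 + 2 \cdot 30} + 278\right) - 1846 = \left(\sqrt{6 + 60} + 278\right) - 1846 = \left(\sqrt{66} + 278\right) - 1846 = \left(278 + \sqrt{66}\right) - 1846 = -1568 + \sqrt{66}$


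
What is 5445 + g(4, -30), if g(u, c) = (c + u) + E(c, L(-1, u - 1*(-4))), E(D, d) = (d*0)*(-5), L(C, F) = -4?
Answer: 5419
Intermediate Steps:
E(D, d) = 0 (E(D, d) = 0*(-5) = 0)
g(u, c) = c + u (g(u, c) = (c + u) + 0 = c + u)
5445 + g(4, -30) = 5445 + (-30 + 4) = 5445 - 26 = 5419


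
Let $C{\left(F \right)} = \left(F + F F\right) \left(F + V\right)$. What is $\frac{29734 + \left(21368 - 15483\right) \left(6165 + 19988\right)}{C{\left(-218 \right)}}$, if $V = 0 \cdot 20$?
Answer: $- \frac{153940139}{10312708} \approx -14.927$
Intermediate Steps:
$V = 0$
$C{\left(F \right)} = F \left(F + F^{2}\right)$ ($C{\left(F \right)} = \left(F + F F\right) \left(F + 0\right) = \left(F + F^{2}\right) F = F \left(F + F^{2}\right)$)
$\frac{29734 + \left(21368 - 15483\right) \left(6165 + 19988\right)}{C{\left(-218 \right)}} = \frac{29734 + \left(21368 - 15483\right) \left(6165 + 19988\right)}{\left(-218\right)^{2} \left(1 - 218\right)} = \frac{29734 + 5885 \cdot 26153}{47524 \left(-217\right)} = \frac{29734 + 153910405}{-10312708} = 153940139 \left(- \frac{1}{10312708}\right) = - \frac{153940139}{10312708}$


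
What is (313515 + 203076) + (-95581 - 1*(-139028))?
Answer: 560038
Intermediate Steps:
(313515 + 203076) + (-95581 - 1*(-139028)) = 516591 + (-95581 + 139028) = 516591 + 43447 = 560038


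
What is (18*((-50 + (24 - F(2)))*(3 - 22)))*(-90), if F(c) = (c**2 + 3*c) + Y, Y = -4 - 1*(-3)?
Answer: -1077300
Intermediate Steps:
Y = -1 (Y = -4 + 3 = -1)
F(c) = -1 + c**2 + 3*c (F(c) = (c**2 + 3*c) - 1 = -1 + c**2 + 3*c)
(18*((-50 + (24 - F(2)))*(3 - 22)))*(-90) = (18*((-50 + (24 - (-1 + 2**2 + 3*2)))*(3 - 22)))*(-90) = (18*((-50 + (24 - (-1 + 4 + 6)))*(-19)))*(-90) = (18*((-50 + (24 - 1*9))*(-19)))*(-90) = (18*((-50 + (24 - 9))*(-19)))*(-90) = (18*((-50 + 15)*(-19)))*(-90) = (18*(-35*(-19)))*(-90) = (18*665)*(-90) = 11970*(-90) = -1077300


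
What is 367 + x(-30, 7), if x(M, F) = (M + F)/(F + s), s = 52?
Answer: 21630/59 ≈ 366.61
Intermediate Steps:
x(M, F) = (F + M)/(52 + F) (x(M, F) = (M + F)/(F + 52) = (F + M)/(52 + F))
367 + x(-30, 7) = 367 + (7 - 30)/(52 + 7) = 367 - 23/59 = 21630/59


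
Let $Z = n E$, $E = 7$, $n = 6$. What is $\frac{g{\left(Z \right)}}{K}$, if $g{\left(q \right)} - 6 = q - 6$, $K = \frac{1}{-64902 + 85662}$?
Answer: $871920$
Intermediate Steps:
$K = \frac{1}{20760} \approx 4.817 \cdot 10^{-5}$
$Z = 42$ ($Z = 6 \cdot 7 = 42$)
$g{\left(q \right)} = q$ ($g{\left(q \right)} = 6 + \left(q - 6\right) = 6 + \left(-6 + q\right) = q$)
$\frac{g{\left(Z \right)}}{K} = 42 \frac{1}{\frac{1}{20760}} = 42 \cdot 20760 = 871920$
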